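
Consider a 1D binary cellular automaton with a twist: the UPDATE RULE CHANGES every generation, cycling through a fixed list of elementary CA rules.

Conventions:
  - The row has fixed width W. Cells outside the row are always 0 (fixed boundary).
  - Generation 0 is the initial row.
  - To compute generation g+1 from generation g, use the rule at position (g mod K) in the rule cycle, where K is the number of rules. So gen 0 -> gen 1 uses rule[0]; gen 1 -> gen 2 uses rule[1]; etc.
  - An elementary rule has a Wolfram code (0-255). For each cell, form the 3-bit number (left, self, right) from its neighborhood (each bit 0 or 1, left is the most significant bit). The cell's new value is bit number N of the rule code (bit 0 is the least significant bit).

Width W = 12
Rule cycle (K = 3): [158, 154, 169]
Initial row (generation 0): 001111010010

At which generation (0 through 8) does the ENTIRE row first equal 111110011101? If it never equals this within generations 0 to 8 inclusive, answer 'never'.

Answer: 8

Derivation:
Gen 0: 001111010010
Gen 1 (rule 158): 011110011111
Gen 2 (rule 154): 111101111110
Gen 3 (rule 169): 111011111100
Gen 4 (rule 158): 110011111010
Gen 5 (rule 154): 101111110001
Gen 6 (rule 169): 011111100100
Gen 7 (rule 158): 111111011110
Gen 8 (rule 154): 111110011101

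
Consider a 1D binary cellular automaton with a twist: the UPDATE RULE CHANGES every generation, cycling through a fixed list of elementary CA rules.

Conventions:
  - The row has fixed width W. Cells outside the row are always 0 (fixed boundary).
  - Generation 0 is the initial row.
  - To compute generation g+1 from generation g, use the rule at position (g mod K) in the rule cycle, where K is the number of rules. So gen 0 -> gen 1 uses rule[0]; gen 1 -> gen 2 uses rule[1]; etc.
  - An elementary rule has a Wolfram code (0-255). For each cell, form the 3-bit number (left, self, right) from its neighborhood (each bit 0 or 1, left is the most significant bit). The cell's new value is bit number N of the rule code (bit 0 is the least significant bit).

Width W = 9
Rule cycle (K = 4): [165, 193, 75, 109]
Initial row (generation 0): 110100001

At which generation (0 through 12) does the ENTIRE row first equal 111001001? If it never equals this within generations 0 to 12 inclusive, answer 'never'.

Answer: 5

Derivation:
Gen 0: 110100001
Gen 1 (rule 165): 001101101
Gen 2 (rule 193): 100100100
Gen 3 (rule 75): 001001001
Gen 4 (rule 109): 101001001
Gen 5 (rule 165): 111001001
Gen 6 (rule 193): 011000000
Gen 7 (rule 75): 111011111
Gen 8 (rule 109): 101110001
Gen 9 (rule 165): 110100101
Gen 10 (rule 193): 010000000
Gen 11 (rule 75): 100111111
Gen 12 (rule 109): 100100001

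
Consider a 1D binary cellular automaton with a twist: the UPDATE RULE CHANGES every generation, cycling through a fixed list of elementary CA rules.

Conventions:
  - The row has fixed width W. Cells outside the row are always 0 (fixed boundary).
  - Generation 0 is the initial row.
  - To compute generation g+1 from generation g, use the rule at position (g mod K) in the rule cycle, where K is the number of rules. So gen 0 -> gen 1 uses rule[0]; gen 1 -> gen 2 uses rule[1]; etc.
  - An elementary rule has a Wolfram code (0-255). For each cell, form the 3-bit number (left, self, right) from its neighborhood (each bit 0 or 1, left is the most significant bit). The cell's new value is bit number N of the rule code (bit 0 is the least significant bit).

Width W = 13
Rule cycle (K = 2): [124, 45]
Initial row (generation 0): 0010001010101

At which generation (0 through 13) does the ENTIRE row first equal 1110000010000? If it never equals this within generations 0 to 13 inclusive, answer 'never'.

Answer: never

Derivation:
Gen 0: 0010001010101
Gen 1 (rule 124): 0011001111111
Gen 2 (rule 45): 1010001000000
Gen 3 (rule 124): 1111001100000
Gen 4 (rule 45): 1000001001111
Gen 5 (rule 124): 1100001101001
Gen 6 (rule 45): 1001101011001
Gen 7 (rule 124): 1101111111101
Gen 8 (rule 45): 1011000000011
Gen 9 (rule 124): 1111100000011
Gen 10 (rule 45): 1000001111010
Gen 11 (rule 124): 1100001001111
Gen 12 (rule 45): 1001101001000
Gen 13 (rule 124): 1101111101100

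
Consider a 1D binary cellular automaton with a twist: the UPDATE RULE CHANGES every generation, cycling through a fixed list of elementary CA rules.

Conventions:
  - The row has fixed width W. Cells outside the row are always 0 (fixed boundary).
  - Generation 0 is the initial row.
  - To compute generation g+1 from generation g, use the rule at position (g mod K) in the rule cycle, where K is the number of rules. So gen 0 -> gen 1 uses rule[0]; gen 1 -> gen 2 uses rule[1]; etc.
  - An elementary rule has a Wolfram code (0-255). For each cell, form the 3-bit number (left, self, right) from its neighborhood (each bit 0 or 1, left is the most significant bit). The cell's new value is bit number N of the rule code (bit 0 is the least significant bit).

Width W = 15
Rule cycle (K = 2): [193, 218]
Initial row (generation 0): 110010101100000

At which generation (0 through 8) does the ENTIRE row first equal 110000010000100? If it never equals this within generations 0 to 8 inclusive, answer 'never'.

Gen 0: 110010101100000
Gen 1 (rule 193): 010000000101111
Gen 2 (rule 218): 101000001001111
Gen 3 (rule 193): 000011100000111
Gen 4 (rule 218): 000111110001111
Gen 5 (rule 193): 110011110100111
Gen 6 (rule 218): 111111110011111
Gen 7 (rule 193): 011111110001111
Gen 8 (rule 218): 111111111011111

Answer: never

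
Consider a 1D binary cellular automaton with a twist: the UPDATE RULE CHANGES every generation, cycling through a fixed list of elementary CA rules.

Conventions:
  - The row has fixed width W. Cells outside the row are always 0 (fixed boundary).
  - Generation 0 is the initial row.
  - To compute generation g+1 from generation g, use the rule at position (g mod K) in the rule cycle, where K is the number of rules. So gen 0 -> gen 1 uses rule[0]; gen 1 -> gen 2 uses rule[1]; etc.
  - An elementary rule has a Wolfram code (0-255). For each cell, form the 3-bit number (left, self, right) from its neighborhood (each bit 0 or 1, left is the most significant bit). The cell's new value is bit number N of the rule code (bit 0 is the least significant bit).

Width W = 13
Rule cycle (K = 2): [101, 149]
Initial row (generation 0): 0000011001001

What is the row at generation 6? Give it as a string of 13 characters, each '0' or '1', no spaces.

Gen 0: 0000011001001
Gen 1 (rule 101): 1111001001001
Gen 2 (rule 149): 0110101101101
Gen 3 (rule 101): 0011110110111
Gen 4 (rule 149): 1001100000010
Gen 5 (rule 101): 1000101111010
Gen 6 (rule 149): 1110100110011

Answer: 1110100110011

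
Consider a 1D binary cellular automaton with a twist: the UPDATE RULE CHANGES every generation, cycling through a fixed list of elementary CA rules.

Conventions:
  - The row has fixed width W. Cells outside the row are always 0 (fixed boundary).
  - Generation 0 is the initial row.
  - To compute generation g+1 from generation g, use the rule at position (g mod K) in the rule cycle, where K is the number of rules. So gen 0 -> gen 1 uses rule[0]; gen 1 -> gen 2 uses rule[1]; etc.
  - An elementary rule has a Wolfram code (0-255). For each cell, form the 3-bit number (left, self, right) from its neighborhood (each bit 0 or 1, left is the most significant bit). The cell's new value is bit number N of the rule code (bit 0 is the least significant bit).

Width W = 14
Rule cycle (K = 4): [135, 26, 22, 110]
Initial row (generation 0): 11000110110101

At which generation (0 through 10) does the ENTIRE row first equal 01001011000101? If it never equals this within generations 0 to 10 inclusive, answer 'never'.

Gen 0: 11000110110101
Gen 1 (rule 135): 00011000000101
Gen 2 (rule 26): 00110100001000
Gen 3 (rule 22): 01000110011100
Gen 4 (rule 110): 11001110110100
Gen 5 (rule 135): 00010100000101
Gen 6 (rule 26): 00100010001000
Gen 7 (rule 22): 01110111011100
Gen 8 (rule 110): 11011101110100
Gen 9 (rule 135): 00001000100101
Gen 10 (rule 26): 00010101011000

Answer: never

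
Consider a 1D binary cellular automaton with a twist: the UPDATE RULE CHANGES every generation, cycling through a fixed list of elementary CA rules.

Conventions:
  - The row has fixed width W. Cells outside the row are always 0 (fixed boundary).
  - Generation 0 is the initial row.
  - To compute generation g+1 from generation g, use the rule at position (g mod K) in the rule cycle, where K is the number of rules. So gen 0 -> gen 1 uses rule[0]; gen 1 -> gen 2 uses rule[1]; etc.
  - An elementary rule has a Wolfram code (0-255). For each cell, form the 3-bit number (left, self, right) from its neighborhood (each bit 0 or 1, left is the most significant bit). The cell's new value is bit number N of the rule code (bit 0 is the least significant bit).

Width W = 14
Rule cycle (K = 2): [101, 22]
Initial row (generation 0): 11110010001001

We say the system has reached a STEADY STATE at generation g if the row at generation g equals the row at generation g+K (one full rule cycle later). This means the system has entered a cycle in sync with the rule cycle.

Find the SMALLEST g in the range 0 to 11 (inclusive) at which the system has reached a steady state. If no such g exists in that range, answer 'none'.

Answer: 8

Derivation:
Gen 0: 11110010001001
Gen 1 (rule 101): 00010010101001
Gen 2 (rule 22): 00111110101111
Gen 3 (rule 101): 10000011110001
Gen 4 (rule 22): 11000100001011
Gen 5 (rule 101): 01010101101101
Gen 6 (rule 22): 11010100000001
Gen 7 (rule 101): 01111101111101
Gen 8 (rule 22): 10000000000001
Gen 9 (rule 101): 10111111111101
Gen 10 (rule 22): 10000000000001
Gen 11 (rule 101): 10111111111101
Gen 12 (rule 22): 10000000000001
Gen 13 (rule 101): 10111111111101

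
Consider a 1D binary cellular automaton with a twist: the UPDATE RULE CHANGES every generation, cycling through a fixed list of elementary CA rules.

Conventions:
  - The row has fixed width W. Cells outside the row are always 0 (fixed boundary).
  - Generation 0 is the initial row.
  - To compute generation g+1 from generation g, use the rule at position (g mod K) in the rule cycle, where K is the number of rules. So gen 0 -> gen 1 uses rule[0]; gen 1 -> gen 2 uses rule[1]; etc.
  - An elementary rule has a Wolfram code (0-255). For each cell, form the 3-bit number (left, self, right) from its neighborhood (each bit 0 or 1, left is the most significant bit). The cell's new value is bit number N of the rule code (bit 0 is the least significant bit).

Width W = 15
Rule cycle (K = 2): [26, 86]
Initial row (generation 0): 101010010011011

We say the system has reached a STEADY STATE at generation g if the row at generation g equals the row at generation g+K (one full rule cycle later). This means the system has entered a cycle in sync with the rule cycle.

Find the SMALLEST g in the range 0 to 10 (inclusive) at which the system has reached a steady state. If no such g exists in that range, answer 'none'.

Answer: none

Derivation:
Gen 0: 101010010011011
Gen 1 (rule 26): 000001101110010
Gen 2 (rule 86): 000010100011111
Gen 3 (rule 26): 000100010110000
Gen 4 (rule 86): 001110110011000
Gen 5 (rule 26): 011000101110100
Gen 6 (rule 86): 101101100010110
Gen 7 (rule 26): 001001010100101
Gen 8 (rule 86): 011111010111101
Gen 9 (rule 26): 110000000100000
Gen 10 (rule 86): 011000001110000
Gen 11 (rule 26): 110100011001000
Gen 12 (rule 86): 010110101111100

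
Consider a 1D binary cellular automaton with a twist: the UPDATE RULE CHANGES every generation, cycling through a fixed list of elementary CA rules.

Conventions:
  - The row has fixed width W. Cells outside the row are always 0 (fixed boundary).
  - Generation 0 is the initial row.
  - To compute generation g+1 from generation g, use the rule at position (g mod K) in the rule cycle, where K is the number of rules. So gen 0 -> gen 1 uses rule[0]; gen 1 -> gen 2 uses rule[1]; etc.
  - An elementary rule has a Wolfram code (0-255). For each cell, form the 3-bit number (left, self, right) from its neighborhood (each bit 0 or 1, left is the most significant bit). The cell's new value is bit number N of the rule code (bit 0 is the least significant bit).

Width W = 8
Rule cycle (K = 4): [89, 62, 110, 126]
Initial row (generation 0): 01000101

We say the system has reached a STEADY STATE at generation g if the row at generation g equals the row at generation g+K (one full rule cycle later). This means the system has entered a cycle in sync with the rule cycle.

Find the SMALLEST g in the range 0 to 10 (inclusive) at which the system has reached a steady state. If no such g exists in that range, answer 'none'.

Answer: 3

Derivation:
Gen 0: 01000101
Gen 1 (rule 89): 00110000
Gen 2 (rule 62): 01101000
Gen 3 (rule 110): 11111000
Gen 4 (rule 126): 10001100
Gen 5 (rule 89): 01101111
Gen 6 (rule 62): 11011000
Gen 7 (rule 110): 11111000
Gen 8 (rule 126): 10001100
Gen 9 (rule 89): 01101111
Gen 10 (rule 62): 11011000
Gen 11 (rule 110): 11111000
Gen 12 (rule 126): 10001100
Gen 13 (rule 89): 01101111
Gen 14 (rule 62): 11011000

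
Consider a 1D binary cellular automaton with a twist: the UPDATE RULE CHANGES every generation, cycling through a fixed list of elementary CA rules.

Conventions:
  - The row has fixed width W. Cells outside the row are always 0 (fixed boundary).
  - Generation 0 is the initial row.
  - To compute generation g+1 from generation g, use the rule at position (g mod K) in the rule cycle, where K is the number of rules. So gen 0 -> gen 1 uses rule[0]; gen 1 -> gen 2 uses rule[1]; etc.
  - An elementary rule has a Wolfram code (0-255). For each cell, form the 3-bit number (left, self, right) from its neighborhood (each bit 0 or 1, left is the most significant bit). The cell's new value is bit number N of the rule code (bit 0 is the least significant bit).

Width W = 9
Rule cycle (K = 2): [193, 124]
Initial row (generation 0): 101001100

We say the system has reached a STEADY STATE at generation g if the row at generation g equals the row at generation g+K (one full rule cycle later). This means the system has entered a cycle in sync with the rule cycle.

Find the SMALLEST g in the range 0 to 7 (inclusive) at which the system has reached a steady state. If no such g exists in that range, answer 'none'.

Gen 0: 101001100
Gen 1 (rule 193): 000000101
Gen 2 (rule 124): 000000111
Gen 3 (rule 193): 111110011
Gen 4 (rule 124): 100011011
Gen 5 (rule 193): 001001001
Gen 6 (rule 124): 001101101
Gen 7 (rule 193): 100100100
Gen 8 (rule 124): 110110110
Gen 9 (rule 193): 010010010

Answer: none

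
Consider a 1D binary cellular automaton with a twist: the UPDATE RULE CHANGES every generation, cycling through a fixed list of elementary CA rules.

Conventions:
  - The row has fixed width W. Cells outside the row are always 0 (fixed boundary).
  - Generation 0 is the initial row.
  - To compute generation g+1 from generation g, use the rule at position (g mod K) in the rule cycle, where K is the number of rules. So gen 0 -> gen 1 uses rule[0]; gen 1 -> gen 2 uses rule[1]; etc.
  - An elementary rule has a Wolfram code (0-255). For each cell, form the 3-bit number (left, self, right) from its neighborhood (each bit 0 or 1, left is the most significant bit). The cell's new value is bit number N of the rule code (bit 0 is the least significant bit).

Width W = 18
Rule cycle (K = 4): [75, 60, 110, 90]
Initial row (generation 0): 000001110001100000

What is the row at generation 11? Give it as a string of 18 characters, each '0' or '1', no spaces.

Answer: 011011110001001101

Derivation:
Gen 0: 000001110001100000
Gen 1 (rule 75): 111111010111101111
Gen 2 (rule 60): 100000111100011000
Gen 3 (rule 110): 100001100100111000
Gen 4 (rule 90): 010011111011101100
Gen 5 (rule 75): 100110001010101101
Gen 6 (rule 60): 110101001111111011
Gen 7 (rule 110): 111111011000001111
Gen 8 (rule 90): 100001011100011001
Gen 9 (rule 75): 001110010101111010
Gen 10 (rule 60): 001001011111000111
Gen 11 (rule 110): 011011110001001101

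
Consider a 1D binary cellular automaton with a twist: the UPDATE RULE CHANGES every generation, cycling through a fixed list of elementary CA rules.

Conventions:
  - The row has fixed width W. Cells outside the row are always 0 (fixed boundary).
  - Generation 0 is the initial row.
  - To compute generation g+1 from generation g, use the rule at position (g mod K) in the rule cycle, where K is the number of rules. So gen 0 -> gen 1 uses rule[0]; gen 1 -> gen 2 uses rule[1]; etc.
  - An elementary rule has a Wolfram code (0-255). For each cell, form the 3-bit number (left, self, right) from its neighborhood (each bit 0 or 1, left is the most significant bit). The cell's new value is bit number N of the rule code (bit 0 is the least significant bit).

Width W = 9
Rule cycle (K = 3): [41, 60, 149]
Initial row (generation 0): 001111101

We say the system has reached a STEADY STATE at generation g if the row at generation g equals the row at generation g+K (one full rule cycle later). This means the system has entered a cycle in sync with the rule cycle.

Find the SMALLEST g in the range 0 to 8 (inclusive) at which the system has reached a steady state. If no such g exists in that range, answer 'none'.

Answer: none

Derivation:
Gen 0: 001111101
Gen 1 (rule 41): 101000010
Gen 2 (rule 60): 111100011
Gen 3 (rule 149): 011011000
Gen 4 (rule 41): 010110011
Gen 5 (rule 60): 011101010
Gen 6 (rule 149): 001001011
Gen 7 (rule 41): 100000110
Gen 8 (rule 60): 110000101
Gen 9 (rule 149): 001110101
Gen 10 (rule 41): 101001010
Gen 11 (rule 60): 111101111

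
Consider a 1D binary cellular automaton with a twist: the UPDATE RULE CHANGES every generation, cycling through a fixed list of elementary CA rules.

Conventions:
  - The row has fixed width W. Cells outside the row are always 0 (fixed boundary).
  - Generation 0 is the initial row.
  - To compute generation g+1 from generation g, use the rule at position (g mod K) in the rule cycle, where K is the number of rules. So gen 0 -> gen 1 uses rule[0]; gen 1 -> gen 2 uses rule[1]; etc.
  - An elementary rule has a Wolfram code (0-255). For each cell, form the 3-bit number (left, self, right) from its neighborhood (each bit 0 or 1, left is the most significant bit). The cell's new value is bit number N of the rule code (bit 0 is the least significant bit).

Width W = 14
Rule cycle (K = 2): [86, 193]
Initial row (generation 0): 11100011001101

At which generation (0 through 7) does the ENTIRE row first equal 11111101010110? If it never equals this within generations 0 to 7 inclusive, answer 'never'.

Gen 0: 11100011001101
Gen 1 (rule 86): 00110101110101
Gen 2 (rule 193): 10010000110000
Gen 3 (rule 86): 11111001011000
Gen 4 (rule 193): 01111000001011
Gen 5 (rule 86): 10001100011001
Gen 6 (rule 193): 00100101001000
Gen 7 (rule 86): 01111101111100

Answer: never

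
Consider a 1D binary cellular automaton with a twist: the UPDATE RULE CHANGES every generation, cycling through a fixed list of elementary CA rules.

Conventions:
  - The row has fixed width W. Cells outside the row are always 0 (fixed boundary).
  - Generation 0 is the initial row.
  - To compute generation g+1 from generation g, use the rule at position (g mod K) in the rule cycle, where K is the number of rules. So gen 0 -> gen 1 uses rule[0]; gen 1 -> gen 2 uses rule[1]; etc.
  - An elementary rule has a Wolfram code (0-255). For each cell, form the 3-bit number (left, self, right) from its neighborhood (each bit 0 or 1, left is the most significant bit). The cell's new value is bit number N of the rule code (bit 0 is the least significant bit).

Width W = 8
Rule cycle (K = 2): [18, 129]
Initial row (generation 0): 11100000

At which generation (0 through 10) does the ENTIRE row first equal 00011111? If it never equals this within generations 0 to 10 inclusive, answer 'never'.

Gen 0: 11100000
Gen 1 (rule 18): 00010000
Gen 2 (rule 129): 11000111
Gen 3 (rule 18): 00101000
Gen 4 (rule 129): 10000011
Gen 5 (rule 18): 01000100
Gen 6 (rule 129): 00010001
Gen 7 (rule 18): 00101010
Gen 8 (rule 129): 10000000
Gen 9 (rule 18): 01000000
Gen 10 (rule 129): 00011111

Answer: 10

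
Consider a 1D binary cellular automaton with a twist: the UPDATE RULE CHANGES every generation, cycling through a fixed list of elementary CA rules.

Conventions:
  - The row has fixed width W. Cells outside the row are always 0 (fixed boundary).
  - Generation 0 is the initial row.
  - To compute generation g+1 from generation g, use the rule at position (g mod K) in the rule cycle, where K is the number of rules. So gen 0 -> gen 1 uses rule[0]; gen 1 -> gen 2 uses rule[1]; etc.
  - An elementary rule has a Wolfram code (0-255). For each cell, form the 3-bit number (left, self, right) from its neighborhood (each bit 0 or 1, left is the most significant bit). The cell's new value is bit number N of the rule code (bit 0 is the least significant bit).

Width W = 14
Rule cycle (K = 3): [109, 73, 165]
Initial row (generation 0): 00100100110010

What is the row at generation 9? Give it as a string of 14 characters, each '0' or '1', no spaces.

Answer: 11111110000111

Derivation:
Gen 0: 00100100110010
Gen 1 (rule 109): 10100100110010
Gen 2 (rule 73): 00000000110000
Gen 3 (rule 165): 11111110000111
Gen 4 (rule 109): 10000010110101
Gen 5 (rule 73): 00111000110000
Gen 6 (rule 165): 10010010000111
Gen 7 (rule 109): 10010010110101
Gen 8 (rule 73): 00000000110000
Gen 9 (rule 165): 11111110000111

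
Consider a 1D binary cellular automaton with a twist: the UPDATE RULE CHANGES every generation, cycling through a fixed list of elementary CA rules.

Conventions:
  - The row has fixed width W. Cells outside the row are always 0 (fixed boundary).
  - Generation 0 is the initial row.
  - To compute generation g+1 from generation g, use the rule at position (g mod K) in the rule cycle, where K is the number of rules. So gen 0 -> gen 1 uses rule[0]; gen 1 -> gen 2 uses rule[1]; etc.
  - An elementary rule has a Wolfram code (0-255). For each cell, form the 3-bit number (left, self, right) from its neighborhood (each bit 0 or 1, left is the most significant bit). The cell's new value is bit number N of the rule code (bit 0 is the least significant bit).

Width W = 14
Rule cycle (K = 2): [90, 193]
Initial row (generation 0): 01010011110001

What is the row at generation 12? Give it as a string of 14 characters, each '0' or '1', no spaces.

Answer: 00010100011111

Derivation:
Gen 0: 01010011110001
Gen 1 (rule 90): 10001110011010
Gen 2 (rule 193): 00100110001000
Gen 3 (rule 90): 01011111010100
Gen 4 (rule 193): 00001111000001
Gen 5 (rule 90): 00011001100010
Gen 6 (rule 193): 11001000101000
Gen 7 (rule 90): 11110101000100
Gen 8 (rule 193): 01110000010001
Gen 9 (rule 90): 11011000101010
Gen 10 (rule 193): 01001010000000
Gen 11 (rule 90): 10110001000000
Gen 12 (rule 193): 00010100011111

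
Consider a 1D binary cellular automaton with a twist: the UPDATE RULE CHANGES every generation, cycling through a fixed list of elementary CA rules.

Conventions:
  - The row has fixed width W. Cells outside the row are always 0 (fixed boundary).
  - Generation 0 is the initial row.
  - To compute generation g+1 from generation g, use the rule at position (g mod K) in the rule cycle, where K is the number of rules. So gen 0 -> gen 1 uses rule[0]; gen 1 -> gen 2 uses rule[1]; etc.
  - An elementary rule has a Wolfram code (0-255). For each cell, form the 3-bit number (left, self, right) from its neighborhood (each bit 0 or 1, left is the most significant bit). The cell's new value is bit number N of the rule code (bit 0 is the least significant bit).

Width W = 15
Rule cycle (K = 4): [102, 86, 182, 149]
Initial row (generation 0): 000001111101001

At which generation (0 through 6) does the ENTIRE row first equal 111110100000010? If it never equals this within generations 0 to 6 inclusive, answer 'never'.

Gen 0: 000001111101001
Gen 1 (rule 102): 000010000111011
Gen 2 (rule 86): 000111001001001
Gen 3 (rule 182): 001010111111111
Gen 4 (rule 149): 101010011111110
Gen 5 (rule 102): 111110100000010
Gen 6 (rule 86): 000010110000111

Answer: 5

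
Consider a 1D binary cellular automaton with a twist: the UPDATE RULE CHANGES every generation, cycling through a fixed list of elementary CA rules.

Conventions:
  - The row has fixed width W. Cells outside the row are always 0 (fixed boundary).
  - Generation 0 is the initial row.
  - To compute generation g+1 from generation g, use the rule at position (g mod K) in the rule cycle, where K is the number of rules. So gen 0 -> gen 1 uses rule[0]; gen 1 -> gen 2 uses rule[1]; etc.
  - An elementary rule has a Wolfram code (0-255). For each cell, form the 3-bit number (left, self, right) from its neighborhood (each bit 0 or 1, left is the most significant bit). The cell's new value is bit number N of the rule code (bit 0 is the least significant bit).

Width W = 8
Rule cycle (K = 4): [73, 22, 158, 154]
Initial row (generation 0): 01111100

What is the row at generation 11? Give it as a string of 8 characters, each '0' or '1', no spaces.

Answer: 01101111

Derivation:
Gen 0: 01111100
Gen 1 (rule 73): 01000101
Gen 2 (rule 22): 11101101
Gen 3 (rule 158): 11001001
Gen 4 (rule 154): 10110110
Gen 5 (rule 73): 00110110
Gen 6 (rule 22): 01000001
Gen 7 (rule 158): 11100011
Gen 8 (rule 154): 11010110
Gen 9 (rule 73): 11000110
Gen 10 (rule 22): 00101001
Gen 11 (rule 158): 01101111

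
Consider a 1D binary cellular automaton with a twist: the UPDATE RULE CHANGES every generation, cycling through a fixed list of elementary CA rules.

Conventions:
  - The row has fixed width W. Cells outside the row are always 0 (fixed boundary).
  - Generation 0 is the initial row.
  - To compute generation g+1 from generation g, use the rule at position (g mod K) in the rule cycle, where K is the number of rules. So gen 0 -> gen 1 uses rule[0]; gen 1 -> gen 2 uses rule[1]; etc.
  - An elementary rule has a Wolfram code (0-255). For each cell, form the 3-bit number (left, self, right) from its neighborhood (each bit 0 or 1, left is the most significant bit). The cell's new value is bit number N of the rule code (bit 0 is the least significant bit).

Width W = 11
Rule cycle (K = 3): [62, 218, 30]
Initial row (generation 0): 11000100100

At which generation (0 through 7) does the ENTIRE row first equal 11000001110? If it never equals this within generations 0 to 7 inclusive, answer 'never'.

Answer: never

Derivation:
Gen 0: 11000100100
Gen 1 (rule 62): 10101111110
Gen 2 (rule 218): 00001111111
Gen 3 (rule 30): 00011000000
Gen 4 (rule 62): 00110100000
Gen 5 (rule 218): 01110010000
Gen 6 (rule 30): 11001111000
Gen 7 (rule 62): 10111000100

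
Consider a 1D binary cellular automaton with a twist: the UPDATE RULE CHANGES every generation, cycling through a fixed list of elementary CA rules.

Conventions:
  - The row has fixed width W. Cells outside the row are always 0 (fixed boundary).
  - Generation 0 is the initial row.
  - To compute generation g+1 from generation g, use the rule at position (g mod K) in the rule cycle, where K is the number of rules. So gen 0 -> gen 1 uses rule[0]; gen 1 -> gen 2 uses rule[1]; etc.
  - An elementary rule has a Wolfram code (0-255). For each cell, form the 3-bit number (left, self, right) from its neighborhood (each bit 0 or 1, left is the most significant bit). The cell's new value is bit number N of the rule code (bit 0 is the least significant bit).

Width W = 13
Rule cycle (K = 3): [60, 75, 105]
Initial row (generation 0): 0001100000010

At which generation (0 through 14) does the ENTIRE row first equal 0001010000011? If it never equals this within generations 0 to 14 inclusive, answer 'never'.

Answer: 1

Derivation:
Gen 0: 0001100000010
Gen 1 (rule 60): 0001010000011
Gen 2 (rule 75): 1110000111111
Gen 3 (rule 105): 1010110100001
Gen 4 (rule 60): 1111101110001
Gen 5 (rule 75): 1000101010110
Gen 6 (rule 105): 0010010101110
Gen 7 (rule 60): 0011011111001
Gen 8 (rule 75): 1111010001010
Gen 9 (rule 105): 1001100100100
Gen 10 (rule 60): 1101010110110
Gen 11 (rule 75): 1100000110110
Gen 12 (rule 105): 1101110111110
Gen 13 (rule 60): 1011001100001
Gen 14 (rule 75): 0011011101110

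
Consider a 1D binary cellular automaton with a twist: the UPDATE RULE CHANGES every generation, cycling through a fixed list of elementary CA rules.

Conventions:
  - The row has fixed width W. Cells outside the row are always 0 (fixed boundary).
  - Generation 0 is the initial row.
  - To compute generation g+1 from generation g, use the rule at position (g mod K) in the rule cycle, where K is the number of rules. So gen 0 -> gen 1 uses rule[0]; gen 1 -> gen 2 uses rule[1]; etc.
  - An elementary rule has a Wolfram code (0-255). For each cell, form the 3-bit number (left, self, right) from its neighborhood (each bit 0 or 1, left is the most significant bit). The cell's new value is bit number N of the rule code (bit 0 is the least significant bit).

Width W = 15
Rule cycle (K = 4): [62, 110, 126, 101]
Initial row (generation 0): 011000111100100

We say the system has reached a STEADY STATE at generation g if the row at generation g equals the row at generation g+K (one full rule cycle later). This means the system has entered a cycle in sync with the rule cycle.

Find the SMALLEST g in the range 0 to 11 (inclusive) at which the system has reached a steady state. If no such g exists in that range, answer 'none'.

Answer: none

Derivation:
Gen 0: 011000111100100
Gen 1 (rule 62): 110101100011110
Gen 2 (rule 110): 111111100110010
Gen 3 (rule 126): 100000111111111
Gen 4 (rule 101): 101110000000001
Gen 5 (rule 62): 111001000000011
Gen 6 (rule 110): 101011000000111
Gen 7 (rule 126): 111111100001101
Gen 8 (rule 101): 000000101100111
Gen 9 (rule 62): 000001111011100
Gen 10 (rule 110): 000011001110100
Gen 11 (rule 126): 000111111011110
Gen 12 (rule 101): 110000001100010
Gen 13 (rule 62): 101000011010111
Gen 14 (rule 110): 111000111111101
Gen 15 (rule 126): 101101100000111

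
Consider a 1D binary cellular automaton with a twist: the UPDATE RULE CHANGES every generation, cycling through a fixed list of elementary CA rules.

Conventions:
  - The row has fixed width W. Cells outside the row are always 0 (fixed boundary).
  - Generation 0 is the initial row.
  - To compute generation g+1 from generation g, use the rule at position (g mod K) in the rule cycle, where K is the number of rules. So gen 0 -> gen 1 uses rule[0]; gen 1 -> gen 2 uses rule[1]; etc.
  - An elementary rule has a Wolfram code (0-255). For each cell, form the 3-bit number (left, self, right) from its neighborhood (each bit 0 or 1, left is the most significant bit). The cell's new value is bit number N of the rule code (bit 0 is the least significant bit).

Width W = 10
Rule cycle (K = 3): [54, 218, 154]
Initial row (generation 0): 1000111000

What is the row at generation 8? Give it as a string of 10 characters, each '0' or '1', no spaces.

Answer: 0010110110

Derivation:
Gen 0: 1000111000
Gen 1 (rule 54): 1101000100
Gen 2 (rule 218): 1100101010
Gen 3 (rule 154): 1011000001
Gen 4 (rule 54): 1100100011
Gen 5 (rule 218): 1111010111
Gen 6 (rule 154): 1110000110
Gen 7 (rule 54): 0001001001
Gen 8 (rule 218): 0010110110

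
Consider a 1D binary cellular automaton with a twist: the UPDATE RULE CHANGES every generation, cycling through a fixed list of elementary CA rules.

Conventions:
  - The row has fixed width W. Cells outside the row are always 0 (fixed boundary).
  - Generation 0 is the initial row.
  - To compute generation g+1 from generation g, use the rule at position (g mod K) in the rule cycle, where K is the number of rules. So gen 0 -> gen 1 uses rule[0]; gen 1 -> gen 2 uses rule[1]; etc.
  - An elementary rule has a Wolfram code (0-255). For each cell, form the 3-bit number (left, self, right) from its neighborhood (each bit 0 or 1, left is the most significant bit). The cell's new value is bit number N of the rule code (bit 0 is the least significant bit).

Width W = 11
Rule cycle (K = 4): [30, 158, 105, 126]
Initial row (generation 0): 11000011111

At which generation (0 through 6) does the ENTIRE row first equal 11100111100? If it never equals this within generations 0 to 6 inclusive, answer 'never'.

Answer: never

Derivation:
Gen 0: 11000011111
Gen 1 (rule 30): 10100110000
Gen 2 (rule 158): 10111101000
Gen 3 (rule 105): 01100110011
Gen 4 (rule 126): 11111111111
Gen 5 (rule 30): 10000000000
Gen 6 (rule 158): 11000000000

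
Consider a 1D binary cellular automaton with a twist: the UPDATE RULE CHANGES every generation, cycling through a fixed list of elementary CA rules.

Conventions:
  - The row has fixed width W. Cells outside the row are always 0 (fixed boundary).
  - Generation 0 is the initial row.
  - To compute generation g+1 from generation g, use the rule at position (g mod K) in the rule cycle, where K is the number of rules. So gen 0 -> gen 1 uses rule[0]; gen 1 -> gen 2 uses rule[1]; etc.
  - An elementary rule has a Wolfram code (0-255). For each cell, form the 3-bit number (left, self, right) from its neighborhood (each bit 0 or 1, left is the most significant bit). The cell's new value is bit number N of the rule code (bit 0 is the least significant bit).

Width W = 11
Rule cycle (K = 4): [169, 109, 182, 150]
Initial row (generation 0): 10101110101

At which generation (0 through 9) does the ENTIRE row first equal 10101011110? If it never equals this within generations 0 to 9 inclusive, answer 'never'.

Gen 0: 10101110101
Gen 1 (rule 169): 01011101010
Gen 2 (rule 109): 01110111110
Gen 3 (rule 182): 10101011101
Gen 4 (rule 150): 10101001001
Gen 5 (rule 169): 01010000000
Gen 6 (rule 109): 01110111111
Gen 7 (rule 182): 10101011110
Gen 8 (rule 150): 10101001101
Gen 9 (rule 169): 01010001010

Answer: 7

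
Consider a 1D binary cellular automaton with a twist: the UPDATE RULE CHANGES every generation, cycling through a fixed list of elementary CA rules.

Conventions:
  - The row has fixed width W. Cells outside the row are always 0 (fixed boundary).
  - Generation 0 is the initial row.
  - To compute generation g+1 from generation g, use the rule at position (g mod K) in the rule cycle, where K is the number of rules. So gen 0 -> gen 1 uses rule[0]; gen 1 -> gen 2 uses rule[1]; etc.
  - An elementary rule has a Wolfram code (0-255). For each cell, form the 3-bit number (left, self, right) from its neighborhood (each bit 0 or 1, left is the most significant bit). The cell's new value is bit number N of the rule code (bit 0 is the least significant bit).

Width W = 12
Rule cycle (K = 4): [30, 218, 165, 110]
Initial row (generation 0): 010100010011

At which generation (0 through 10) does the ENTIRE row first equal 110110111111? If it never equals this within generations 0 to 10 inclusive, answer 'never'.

Gen 0: 010100010011
Gen 1 (rule 30): 110110111110
Gen 2 (rule 218): 110110111111
Gen 3 (rule 165): 001001011110
Gen 4 (rule 110): 011011110010
Gen 5 (rule 30): 110010001111
Gen 6 (rule 218): 111101011111
Gen 7 (rule 165): 011011101110
Gen 8 (rule 110): 111110111010
Gen 9 (rule 30): 100000100011
Gen 10 (rule 218): 010001010111

Answer: 2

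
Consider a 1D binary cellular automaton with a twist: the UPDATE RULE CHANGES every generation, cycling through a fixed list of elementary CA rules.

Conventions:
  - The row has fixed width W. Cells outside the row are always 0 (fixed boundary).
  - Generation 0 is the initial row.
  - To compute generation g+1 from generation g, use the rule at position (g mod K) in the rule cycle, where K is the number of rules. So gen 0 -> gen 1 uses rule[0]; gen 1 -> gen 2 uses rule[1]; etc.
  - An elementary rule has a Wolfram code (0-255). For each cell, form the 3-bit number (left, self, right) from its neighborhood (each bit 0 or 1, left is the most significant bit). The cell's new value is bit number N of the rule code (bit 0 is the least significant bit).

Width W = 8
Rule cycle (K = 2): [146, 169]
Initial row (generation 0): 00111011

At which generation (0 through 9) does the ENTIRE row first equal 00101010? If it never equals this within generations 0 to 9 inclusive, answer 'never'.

Gen 0: 00111011
Gen 1 (rule 146): 01010000
Gen 2 (rule 169): 00100111
Gen 3 (rule 146): 01011010
Gen 4 (rule 169): 00110100
Gen 5 (rule 146): 01000010
Gen 6 (rule 169): 00011000
Gen 7 (rule 146): 00100100
Gen 8 (rule 169): 10000001
Gen 9 (rule 146): 01000010

Answer: never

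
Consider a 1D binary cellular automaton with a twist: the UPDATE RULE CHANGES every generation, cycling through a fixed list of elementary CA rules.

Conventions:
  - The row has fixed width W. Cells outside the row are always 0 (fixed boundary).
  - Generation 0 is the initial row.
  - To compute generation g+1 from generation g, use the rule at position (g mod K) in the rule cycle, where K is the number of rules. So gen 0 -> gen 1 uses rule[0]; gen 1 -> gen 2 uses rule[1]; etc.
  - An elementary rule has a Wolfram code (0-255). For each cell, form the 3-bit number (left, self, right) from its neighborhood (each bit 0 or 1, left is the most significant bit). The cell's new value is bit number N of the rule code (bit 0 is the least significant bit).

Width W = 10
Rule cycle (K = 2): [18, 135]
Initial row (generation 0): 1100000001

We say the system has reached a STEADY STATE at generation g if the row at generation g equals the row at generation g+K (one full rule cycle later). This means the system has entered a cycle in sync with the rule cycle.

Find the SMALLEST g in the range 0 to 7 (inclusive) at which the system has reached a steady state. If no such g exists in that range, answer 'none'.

Gen 0: 1100000001
Gen 1 (rule 18): 0010000010
Gen 2 (rule 135): 1110111110
Gen 3 (rule 18): 0000000001
Gen 4 (rule 135): 1111111111
Gen 5 (rule 18): 0000000000
Gen 6 (rule 135): 1111111111
Gen 7 (rule 18): 0000000000
Gen 8 (rule 135): 1111111111
Gen 9 (rule 18): 0000000000

Answer: 4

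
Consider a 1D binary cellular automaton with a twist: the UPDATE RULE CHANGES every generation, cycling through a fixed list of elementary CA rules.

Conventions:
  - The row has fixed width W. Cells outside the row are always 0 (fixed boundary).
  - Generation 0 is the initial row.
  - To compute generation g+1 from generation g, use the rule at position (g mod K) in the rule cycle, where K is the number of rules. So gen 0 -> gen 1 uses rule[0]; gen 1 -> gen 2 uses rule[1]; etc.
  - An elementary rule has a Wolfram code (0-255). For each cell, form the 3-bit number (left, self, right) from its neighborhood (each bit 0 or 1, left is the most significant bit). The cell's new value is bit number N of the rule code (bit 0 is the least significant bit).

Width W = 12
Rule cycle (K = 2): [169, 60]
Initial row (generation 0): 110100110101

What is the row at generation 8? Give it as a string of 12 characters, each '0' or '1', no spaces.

Gen 0: 110100110101
Gen 1 (rule 169): 101000101010
Gen 2 (rule 60): 111100111111
Gen 3 (rule 169): 111000111110
Gen 4 (rule 60): 100100100001
Gen 5 (rule 169): 000000001100
Gen 6 (rule 60): 000000001010
Gen 7 (rule 169): 111111100100
Gen 8 (rule 60): 100000010110

Answer: 100000010110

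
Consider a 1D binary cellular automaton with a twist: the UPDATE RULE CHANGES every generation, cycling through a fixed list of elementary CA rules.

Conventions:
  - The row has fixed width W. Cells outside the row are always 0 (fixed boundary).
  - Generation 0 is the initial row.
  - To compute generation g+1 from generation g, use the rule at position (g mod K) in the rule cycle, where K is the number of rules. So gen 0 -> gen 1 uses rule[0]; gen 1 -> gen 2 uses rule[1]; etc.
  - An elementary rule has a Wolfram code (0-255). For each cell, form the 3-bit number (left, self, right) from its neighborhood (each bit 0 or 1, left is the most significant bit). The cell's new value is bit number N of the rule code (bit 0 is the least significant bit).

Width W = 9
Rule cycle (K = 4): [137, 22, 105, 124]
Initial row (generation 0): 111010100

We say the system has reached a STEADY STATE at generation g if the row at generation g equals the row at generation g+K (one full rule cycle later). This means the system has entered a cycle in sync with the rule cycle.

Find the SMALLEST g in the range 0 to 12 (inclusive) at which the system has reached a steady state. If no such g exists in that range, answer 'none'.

Answer: none

Derivation:
Gen 0: 111010100
Gen 1 (rule 137): 110000001
Gen 2 (rule 22): 001000011
Gen 3 (rule 105): 100011011
Gen 4 (rule 124): 110011111
Gen 5 (rule 137): 100011110
Gen 6 (rule 22): 110100001
Gen 7 (rule 105): 111001100
Gen 8 (rule 124): 101101110
Gen 9 (rule 137): 001001100
Gen 10 (rule 22): 011110010
Gen 11 (rule 105): 010010000
Gen 12 (rule 124): 011011000
Gen 13 (rule 137): 010010011
Gen 14 (rule 22): 111111100
Gen 15 (rule 105): 100000101
Gen 16 (rule 124): 110000111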